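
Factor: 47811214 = 2^1*11^2*197567^1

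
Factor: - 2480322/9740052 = - 413387/1623342 = -  2^( - 1 )*3^( - 1 )*7^(  -  1) * 13^1*31799^1*38651^( - 1) 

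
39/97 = 39/97= 0.40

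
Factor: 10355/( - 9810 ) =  - 2^( - 1)*3^ ( - 2)*19^1 = - 19/18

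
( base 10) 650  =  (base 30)lk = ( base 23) 156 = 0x28a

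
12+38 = 50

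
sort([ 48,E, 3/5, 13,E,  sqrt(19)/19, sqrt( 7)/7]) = [ sqrt( 19 )/19,sqrt( 7)/7,3/5 , E , E,  13 , 48 ] 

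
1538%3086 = 1538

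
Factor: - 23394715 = -5^1*4678943^1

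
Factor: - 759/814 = - 2^ ( - 1)*3^1*23^1*37^( - 1) = - 69/74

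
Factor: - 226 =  - 2^1 * 113^1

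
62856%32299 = 30557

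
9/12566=9/12566 = 0.00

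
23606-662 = 22944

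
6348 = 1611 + 4737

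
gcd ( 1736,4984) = 56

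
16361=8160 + 8201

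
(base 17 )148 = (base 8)555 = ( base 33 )B2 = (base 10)365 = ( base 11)302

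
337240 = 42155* 8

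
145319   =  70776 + 74543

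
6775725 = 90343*75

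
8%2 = 0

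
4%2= 0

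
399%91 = 35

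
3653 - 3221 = 432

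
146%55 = 36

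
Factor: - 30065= - 5^1*7^1*859^1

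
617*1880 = 1159960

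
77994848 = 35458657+42536191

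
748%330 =88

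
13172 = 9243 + 3929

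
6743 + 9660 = 16403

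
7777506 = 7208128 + 569378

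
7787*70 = 545090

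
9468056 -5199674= 4268382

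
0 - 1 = - 1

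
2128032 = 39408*54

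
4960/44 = 112+ 8/11 = 112.73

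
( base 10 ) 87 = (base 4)1113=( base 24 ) 3F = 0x57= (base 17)52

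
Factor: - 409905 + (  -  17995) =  - 427900 = - 2^2*5^2*11^1*389^1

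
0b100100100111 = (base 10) 2343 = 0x927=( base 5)33333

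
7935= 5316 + 2619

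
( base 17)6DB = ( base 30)25g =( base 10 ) 1966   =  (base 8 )3656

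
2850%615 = 390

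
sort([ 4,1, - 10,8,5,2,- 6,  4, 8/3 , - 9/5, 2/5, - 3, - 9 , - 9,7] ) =[ - 10, - 9 , - 9, - 6, - 3, - 9/5,  2/5,1 , 2,8/3,4,4, 5, 7, 8]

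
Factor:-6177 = -3^1* 29^1 * 71^1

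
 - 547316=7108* ( - 77)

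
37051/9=37051/9= 4116.78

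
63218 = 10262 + 52956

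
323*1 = 323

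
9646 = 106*91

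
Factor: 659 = 659^1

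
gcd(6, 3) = 3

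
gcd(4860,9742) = 2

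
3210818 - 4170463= - 959645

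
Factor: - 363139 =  - 7^2*7411^1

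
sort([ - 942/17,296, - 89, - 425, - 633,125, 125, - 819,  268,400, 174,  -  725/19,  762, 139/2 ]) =[ -819, - 633, - 425, - 89, - 942/17, - 725/19, 139/2, 125, 125, 174, 268,296, 400, 762 ] 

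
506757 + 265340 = 772097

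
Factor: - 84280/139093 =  - 2^3*5^1*7^2*43^1*367^( - 1)*379^( - 1)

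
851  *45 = 38295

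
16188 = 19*852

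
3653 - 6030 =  - 2377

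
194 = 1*194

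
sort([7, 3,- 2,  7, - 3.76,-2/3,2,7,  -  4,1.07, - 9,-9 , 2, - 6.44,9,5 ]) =[ - 9, - 9 , - 6.44,-4 , - 3.76 ,-2,-2/3 , 1.07,  2 , 2,3 , 5,7 , 7 , 7,9 ]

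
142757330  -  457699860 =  -314942530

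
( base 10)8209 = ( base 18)1761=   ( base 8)20021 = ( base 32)80h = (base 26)c3j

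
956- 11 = 945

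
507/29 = 17 + 14/29 = 17.48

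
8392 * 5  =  41960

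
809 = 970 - 161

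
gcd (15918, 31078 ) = 758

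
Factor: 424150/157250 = 5^( - 1 )*37^( -1) *499^1  =  499/185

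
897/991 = 897/991  =  0.91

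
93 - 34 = 59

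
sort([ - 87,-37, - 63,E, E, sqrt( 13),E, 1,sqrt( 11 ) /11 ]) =[-87 ,-63, -37, sqrt( 11 ) /11,1,E,  E, E, sqrt( 13)]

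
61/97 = 61/97 = 0.63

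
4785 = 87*55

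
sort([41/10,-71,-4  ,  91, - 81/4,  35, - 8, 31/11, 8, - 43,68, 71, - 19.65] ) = [- 71,-43, - 81/4, - 19.65,-8,-4, 31/11, 41/10, 8, 35, 68, 71,91] 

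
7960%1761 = 916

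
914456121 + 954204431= 1868660552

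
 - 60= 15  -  75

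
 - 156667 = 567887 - 724554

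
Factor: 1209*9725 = 11757525=3^1 * 5^2 * 13^1 * 31^1*389^1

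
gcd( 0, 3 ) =3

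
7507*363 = 2725041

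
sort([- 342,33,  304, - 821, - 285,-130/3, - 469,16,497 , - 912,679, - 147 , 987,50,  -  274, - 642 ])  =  [ - 912 , - 821, - 642, - 469, - 342, - 285, - 274, - 147,-130/3, 16,33,50, 304,  497, 679,987 ]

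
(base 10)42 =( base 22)1K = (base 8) 52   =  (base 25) 1H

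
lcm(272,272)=272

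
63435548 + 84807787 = 148243335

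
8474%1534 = 804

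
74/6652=37/3326 = 0.01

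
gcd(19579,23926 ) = 7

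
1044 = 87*12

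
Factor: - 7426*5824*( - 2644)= 114350419456 = 2^9*7^1*13^1*47^1*79^1*661^1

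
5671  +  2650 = 8321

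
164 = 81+83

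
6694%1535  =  554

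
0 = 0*968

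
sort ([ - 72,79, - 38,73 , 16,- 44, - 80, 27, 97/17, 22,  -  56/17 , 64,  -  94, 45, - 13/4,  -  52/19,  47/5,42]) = [- 94, - 80, -72, - 44, - 38,- 56/17,  -  13/4, - 52/19, 97/17,47/5,16 , 22, 27, 42 , 45, 64,73, 79] 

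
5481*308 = 1688148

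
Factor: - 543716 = -2^2*135929^1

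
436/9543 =436/9543 = 0.05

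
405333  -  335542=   69791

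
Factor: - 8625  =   - 3^1*5^3*23^1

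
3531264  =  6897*512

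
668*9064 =6054752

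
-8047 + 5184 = - 2863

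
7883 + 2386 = 10269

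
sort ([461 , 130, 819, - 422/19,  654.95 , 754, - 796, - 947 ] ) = [- 947, - 796, - 422/19 , 130,461,654.95, 754,  819] 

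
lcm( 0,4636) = 0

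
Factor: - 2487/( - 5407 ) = 3^1*829^1 * 5407^ (-1)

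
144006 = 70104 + 73902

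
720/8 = 90 = 90.00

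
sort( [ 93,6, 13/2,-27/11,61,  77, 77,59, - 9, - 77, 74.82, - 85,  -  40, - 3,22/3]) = [  -  85, - 77, - 40 , -9, - 3,-27/11, 6, 13/2,22/3,59, 61,  74.82,77, 77,93] 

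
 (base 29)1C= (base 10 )41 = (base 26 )1F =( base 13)32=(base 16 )29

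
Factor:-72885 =  -  3^1*5^1*43^1*113^1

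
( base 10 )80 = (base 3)2222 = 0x50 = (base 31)2i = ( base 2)1010000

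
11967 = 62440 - 50473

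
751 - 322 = 429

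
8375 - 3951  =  4424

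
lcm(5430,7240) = 21720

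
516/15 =34 + 2/5 = 34.40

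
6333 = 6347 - 14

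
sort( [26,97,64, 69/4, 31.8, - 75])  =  [-75 , 69/4,  26,31.8,  64, 97]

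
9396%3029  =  309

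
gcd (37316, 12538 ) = 2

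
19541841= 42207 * 463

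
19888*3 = 59664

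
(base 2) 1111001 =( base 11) 100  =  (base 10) 121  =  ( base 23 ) 56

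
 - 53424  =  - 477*112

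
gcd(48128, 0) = 48128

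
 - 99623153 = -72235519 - 27387634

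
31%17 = 14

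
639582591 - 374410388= 265172203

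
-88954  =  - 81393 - 7561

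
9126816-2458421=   6668395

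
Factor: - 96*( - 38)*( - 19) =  - 2^6*3^1*19^2=-69312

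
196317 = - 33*( - 5949)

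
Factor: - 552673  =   - 11^1 * 47^1*1069^1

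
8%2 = 0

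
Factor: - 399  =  -3^1* 7^1*19^1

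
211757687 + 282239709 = 493997396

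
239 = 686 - 447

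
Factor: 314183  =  41^1 * 79^1 *97^1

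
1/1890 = 1/1890 =0.00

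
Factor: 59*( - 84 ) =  - 4956 = -2^2*3^1*7^1 * 59^1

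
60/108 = 5/9= 0.56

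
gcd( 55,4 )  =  1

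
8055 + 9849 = 17904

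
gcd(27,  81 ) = 27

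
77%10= 7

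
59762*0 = 0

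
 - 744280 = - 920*809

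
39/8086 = 3/622 = 0.00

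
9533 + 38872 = 48405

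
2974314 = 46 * 64659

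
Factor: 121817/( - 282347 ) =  -13^( - 1)* 37^(-1)*61^1*587^( - 1)*1997^1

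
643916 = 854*754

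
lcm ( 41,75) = 3075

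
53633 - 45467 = 8166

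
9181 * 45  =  413145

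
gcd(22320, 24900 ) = 60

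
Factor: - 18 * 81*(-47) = 68526 =2^1*3^6*47^1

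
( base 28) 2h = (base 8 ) 111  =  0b1001001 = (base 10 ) 73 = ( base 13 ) 58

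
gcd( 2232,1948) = 4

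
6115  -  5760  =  355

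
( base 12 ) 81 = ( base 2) 1100001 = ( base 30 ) 37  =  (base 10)97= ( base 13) 76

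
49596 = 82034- 32438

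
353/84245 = 353/84245 = 0.00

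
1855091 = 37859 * 49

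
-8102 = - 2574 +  -5528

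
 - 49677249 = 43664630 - 93341879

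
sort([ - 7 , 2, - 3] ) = [ - 7, - 3, 2 ]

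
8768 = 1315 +7453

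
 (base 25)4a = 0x6e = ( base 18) 62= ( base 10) 110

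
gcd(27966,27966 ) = 27966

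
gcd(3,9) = 3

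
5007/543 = 1669/181= 9.22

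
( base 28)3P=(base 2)1101101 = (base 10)109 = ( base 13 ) 85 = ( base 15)74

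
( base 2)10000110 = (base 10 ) 134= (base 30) 4e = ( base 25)59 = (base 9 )158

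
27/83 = 27/83 = 0.33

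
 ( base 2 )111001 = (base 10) 57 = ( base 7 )111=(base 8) 71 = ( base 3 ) 2010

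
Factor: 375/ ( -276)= - 2^ (  -  2)*5^3*23^( -1) = -125/92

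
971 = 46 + 925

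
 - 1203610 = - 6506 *185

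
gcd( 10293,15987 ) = 219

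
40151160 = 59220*678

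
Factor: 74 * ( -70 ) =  - 5180  =  - 2^2 * 5^1*7^1*37^1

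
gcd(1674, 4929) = 93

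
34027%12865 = 8297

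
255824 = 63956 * 4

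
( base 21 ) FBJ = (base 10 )6865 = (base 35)5L5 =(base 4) 1223101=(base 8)15321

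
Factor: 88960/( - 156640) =  -  2^2*11^ (-1)*89^( - 1)*139^1  =  - 556/979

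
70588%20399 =9391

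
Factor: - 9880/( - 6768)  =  2^( - 1)*3^( - 2)*5^1* 13^1*19^1* 47^(  -  1 ) = 1235/846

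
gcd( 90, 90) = 90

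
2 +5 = 7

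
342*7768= 2656656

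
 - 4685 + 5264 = 579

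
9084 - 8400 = 684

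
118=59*2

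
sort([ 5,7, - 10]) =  [ - 10,5,  7] 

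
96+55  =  151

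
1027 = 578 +449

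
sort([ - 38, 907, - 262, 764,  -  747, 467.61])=[ - 747, -262,  -  38,467.61,  764,  907] 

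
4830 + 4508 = 9338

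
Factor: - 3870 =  - 2^1*3^2*5^1*43^1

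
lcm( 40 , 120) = 120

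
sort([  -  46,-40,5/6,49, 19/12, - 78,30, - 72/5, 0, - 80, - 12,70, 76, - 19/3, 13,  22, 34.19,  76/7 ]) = [ - 80, - 78, - 46 , - 40,-72/5, - 12,-19/3,0, 5/6, 19/12 , 76/7,13,22,  30,  34.19 , 49, 70, 76 ]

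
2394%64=26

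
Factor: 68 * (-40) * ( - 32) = 87040=2^10*5^1 *17^1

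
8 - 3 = 5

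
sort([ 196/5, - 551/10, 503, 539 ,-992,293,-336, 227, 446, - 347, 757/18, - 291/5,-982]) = [ - 992, - 982,-347,  -  336, - 291/5, - 551/10, 196/5,757/18,227, 293, 446,503,539]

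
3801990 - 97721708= - 93919718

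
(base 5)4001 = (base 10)501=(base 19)177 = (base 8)765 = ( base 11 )416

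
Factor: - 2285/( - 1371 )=5/3 = 3^( - 1) * 5^1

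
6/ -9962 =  - 1 +4978/4981 = - 0.00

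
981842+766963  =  1748805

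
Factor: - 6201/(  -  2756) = 9/4= 2^(-2)*3^2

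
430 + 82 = 512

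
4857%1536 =249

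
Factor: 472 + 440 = 912 = 2^4*3^1*19^1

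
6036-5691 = 345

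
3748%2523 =1225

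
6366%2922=522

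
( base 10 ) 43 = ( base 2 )101011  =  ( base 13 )34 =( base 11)3a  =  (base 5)133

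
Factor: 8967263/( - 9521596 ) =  - 2^ ( - 2)*7^( - 1)*23^1 * 43^1*9067^1*340057^(  -  1)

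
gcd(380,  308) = 4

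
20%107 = 20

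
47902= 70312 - 22410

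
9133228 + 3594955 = 12728183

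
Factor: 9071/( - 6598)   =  -2^(-1)*47^1*193^1*3299^(- 1) 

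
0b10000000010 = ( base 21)26I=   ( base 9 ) 1360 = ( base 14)534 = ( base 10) 1026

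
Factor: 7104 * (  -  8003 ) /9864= -2^3*3^(- 1 )*37^1 * 53^1*137^( - 1)*151^1  =  - 2368888/411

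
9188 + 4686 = 13874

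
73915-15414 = 58501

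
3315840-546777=2769063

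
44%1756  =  44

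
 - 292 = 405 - 697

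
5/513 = 5/513 = 0.01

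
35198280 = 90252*390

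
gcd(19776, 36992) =64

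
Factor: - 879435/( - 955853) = 3^2 * 5^1*19543^1*955853^ ( - 1 )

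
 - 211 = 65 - 276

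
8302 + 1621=9923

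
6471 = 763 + 5708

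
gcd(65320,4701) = 1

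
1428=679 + 749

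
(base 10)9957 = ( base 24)h6l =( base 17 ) 207C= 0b10011011100101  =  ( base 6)114033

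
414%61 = 48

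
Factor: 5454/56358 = 3/31 = 3^1*31^( - 1)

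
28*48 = 1344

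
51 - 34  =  17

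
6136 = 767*8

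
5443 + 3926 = 9369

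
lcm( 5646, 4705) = 28230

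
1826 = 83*22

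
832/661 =1 + 171/661=1.26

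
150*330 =49500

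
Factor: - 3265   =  -5^1*653^1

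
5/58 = 5/58 = 0.09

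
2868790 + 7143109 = 10011899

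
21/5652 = 7/1884  =  0.00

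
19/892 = 19/892 = 0.02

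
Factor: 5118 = 2^1 *3^1*853^1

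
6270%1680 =1230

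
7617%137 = 82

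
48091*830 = 39915530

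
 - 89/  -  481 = 89/481 = 0.19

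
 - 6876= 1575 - 8451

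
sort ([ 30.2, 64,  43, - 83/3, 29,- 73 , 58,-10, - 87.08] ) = [ - 87.08, - 73, - 83/3, - 10, 29, 30.2,  43,58, 64 ]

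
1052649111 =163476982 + 889172129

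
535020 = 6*89170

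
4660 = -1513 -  - 6173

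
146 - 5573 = -5427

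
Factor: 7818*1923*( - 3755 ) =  - 56452722570 = - 2^1*3^2*5^1 * 641^1*751^1*1303^1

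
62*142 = 8804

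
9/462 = 3/154 = 0.02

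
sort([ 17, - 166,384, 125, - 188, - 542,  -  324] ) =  [ - 542, - 324,-188, - 166, 17,125, 384 ]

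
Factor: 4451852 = 2^2*19^2*3083^1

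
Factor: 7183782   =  2^1 * 3^3*133033^1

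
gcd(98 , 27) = 1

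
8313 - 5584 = 2729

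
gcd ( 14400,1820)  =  20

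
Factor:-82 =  - 2^1* 41^1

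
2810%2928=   2810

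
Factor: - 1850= - 2^1* 5^2*37^1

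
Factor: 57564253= 57564253^1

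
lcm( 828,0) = 0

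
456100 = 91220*5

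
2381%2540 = 2381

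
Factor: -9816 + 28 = -2^2*2447^1 =- 9788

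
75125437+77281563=152407000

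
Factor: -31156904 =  - 2^3 * 23^1*29^1 *5839^1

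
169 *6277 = 1060813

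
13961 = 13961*1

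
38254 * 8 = 306032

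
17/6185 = 17/6185 = 0.00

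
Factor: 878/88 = 439/44 = 2^ ( - 2)*11^( - 1 )*439^1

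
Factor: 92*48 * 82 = 2^7*3^1*23^1*41^1 = 362112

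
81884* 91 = 7451444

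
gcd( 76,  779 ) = 19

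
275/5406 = 275/5406 =0.05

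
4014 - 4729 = -715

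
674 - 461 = 213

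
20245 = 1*20245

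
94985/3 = 94985/3= 31661.67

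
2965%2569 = 396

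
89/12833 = 89/12833 = 0.01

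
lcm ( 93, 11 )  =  1023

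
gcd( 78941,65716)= 1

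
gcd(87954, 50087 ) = 1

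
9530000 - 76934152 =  - 67404152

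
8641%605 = 171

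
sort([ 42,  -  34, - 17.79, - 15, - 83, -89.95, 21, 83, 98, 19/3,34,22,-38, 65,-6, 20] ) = [  -  89.95, - 83, - 38,- 34, - 17.79,-15,-6, 19/3, 20,21,22, 34,42,65, 83, 98 ] 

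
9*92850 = 835650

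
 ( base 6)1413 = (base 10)369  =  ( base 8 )561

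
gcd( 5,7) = 1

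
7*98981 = 692867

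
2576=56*46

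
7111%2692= 1727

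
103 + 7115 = 7218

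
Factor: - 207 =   -  3^2 * 23^1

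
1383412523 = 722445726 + 660966797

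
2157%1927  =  230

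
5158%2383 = 392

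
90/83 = 1 + 7/83 = 1.08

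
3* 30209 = 90627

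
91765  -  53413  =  38352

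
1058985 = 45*23533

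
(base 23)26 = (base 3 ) 1221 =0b110100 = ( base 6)124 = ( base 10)52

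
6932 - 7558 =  -626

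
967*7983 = 7719561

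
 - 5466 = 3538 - 9004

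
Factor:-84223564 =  - 2^2*367^1*57373^1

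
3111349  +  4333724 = 7445073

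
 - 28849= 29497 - 58346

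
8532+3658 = 12190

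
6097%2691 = 715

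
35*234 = 8190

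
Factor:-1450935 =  - 3^2*5^1*19^1*1697^1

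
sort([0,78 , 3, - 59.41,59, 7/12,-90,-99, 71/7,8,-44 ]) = [ - 99, - 90, - 59.41,-44, 0,7/12,3,8,71/7,59,78] 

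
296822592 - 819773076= - 522950484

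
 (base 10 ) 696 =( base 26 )10K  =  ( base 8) 1270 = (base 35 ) jv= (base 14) 37A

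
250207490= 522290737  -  272083247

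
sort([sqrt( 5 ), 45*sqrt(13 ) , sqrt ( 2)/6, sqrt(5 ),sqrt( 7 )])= [sqrt( 2)/6, sqrt(5), sqrt(5),sqrt( 7), 45 * sqrt(13)]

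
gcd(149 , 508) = 1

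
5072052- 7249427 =-2177375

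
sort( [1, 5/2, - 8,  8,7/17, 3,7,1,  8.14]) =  [ - 8,7/17,1,  1, 5/2, 3,7, 8, 8.14 ] 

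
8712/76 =114+12/19 = 114.63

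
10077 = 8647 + 1430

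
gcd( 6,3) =3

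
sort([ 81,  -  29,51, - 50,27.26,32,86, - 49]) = [ - 50,-49, - 29,27.26, 32,51,81,86] 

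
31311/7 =4473=   4473.00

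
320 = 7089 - 6769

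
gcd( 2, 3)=1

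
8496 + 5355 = 13851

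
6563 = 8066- 1503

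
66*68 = 4488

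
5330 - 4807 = 523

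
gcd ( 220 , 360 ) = 20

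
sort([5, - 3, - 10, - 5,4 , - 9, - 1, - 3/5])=[ - 10, - 9 , - 5,-3, - 1,- 3/5, 4,5 ]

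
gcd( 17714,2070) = 2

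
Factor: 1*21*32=2^5* 3^1*7^1 = 672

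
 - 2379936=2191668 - 4571604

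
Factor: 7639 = 7639^1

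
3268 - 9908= -6640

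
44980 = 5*8996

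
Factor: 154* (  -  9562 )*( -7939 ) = 11690558572  =  2^2*7^2*11^1*17^1 * 467^1*683^1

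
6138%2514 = 1110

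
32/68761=32/68761 = 0.00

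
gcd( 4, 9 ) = 1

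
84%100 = 84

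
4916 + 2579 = 7495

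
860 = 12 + 848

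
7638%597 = 474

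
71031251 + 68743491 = 139774742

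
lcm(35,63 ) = 315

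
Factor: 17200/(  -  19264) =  - 25/28 =-  2^( - 2)*5^2*7^( - 1)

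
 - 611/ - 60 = 611/60 =10.18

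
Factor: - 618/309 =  - 2^1 = - 2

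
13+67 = 80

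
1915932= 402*4766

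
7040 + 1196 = 8236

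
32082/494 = 64+ 233/247 = 64.94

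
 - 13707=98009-111716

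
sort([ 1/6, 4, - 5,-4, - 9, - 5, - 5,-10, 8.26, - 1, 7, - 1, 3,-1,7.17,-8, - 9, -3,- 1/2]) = [ - 10 , - 9, - 9, - 8, - 5,-5 , - 5,-4,-3,  -  1, - 1,- 1, - 1/2, 1/6, 3,4, 7, 7.17, 8.26 ]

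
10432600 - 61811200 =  - 51378600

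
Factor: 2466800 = 2^4*5^2*7^1 * 881^1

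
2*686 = 1372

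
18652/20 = 932+3/5 = 932.60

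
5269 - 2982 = 2287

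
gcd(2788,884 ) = 68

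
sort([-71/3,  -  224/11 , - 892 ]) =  [- 892,  -  71/3,  -  224/11 ] 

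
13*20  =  260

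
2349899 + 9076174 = 11426073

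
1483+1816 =3299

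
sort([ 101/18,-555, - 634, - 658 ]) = [ - 658, - 634, - 555,101/18 ] 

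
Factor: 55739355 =3^1*5^1*7^1 * 530851^1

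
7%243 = 7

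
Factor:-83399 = -83399^1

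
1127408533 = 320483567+806924966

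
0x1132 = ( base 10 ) 4402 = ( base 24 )7fa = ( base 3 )20001001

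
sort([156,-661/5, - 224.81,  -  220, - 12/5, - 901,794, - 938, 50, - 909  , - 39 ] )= [ - 938, - 909,  -  901, - 224.81,-220, - 661/5,  -  39,-12/5,50, 156, 794]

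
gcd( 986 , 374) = 34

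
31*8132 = 252092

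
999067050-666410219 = 332656831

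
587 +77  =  664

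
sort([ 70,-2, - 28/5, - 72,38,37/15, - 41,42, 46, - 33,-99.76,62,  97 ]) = [ - 99.76, - 72,-41,-33 ,-28/5, - 2, 37/15, 38,42,46  ,  62,70,97]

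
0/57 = 0 = 0.00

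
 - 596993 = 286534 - 883527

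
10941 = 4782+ 6159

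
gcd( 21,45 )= 3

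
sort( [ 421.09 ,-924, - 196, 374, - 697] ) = [ - 924, - 697, - 196, 374, 421.09]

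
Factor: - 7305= - 3^1* 5^1*487^1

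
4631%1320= 671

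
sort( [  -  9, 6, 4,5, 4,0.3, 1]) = [  -  9, 0.3,1, 4,  4,5,6]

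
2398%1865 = 533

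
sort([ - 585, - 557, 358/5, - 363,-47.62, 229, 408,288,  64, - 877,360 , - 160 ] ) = [ - 877, - 585, - 557, - 363, - 160, -47.62, 64,358/5, 229 , 288, 360 , 408]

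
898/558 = 1 + 170/279=1.61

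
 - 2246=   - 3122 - -876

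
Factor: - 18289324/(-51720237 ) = 2^2*3^(-2 )*19^1*23^1*10463^1 *5746693^(-1)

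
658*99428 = 65423624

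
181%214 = 181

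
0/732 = 0 = 0.00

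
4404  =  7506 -3102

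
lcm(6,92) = 276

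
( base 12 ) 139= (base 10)189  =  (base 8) 275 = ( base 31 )63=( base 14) D7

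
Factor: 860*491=2^2*5^1*43^1*491^1 =422260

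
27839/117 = 27839/117 = 237.94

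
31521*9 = 283689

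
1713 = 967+746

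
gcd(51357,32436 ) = 2703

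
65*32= 2080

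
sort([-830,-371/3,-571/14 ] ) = [-830,-371/3, - 571/14 ] 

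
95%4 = 3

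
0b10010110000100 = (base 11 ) 7241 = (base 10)9604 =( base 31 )9UP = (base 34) 8AG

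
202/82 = 101/41 =2.46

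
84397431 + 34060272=118457703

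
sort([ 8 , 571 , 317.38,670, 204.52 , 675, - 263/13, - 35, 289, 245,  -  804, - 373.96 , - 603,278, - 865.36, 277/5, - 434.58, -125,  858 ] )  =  [ - 865.36 , - 804,  -  603,-434.58, - 373.96, - 125, - 35 , - 263/13, 8,277/5,204.52,245,278, 289, 317.38, 571,670,675, 858 ] 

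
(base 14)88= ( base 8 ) 170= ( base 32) 3O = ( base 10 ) 120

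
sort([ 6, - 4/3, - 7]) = [ - 7, - 4/3,  6]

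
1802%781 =240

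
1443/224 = 6 + 99/224 = 6.44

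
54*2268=122472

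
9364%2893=685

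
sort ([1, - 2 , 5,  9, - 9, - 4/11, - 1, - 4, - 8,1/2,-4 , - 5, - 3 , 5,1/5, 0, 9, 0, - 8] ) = [ - 9, - 8, - 8, - 5, - 4, - 4, - 3, - 2, - 1, - 4/11, 0, 0,1/5,1/2,1, 5,5,  9, 9 ] 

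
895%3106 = 895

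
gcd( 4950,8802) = 18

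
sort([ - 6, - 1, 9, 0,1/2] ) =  [  -  6,  -  1,  0,1/2 , 9]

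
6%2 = 0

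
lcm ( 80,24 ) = 240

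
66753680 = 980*68116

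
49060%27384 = 21676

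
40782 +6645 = 47427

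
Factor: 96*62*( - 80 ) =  -2^10*3^1*5^1*31^1=-476160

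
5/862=5/862 = 0.01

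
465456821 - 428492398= 36964423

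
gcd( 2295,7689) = 3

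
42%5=2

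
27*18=486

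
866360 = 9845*88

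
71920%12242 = 10710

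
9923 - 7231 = 2692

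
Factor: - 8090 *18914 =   -  153014260 =- 2^2*5^1*7^2*193^1 *809^1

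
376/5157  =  376/5157 = 0.07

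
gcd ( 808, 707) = 101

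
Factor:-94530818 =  -2^1*47^1*1005647^1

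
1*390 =390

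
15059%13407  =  1652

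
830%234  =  128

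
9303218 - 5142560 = 4160658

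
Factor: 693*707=3^2*7^2*11^1*101^1  =  489951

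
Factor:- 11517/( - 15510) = 2^ ( - 1)*5^( - 1 ) *47^( - 1) * 349^1= 349/470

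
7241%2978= 1285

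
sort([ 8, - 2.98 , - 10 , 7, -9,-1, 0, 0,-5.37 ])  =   [ - 10, - 9, - 5.37,  -  2.98,  -  1,0, 0,7,8] 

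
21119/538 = 39 + 137/538 = 39.25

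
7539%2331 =546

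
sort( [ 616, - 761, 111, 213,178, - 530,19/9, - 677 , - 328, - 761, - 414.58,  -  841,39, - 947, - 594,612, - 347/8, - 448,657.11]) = [ - 947, - 841, -761,-761, - 677, - 594, - 530, - 448, -414.58, - 328,-347/8,  19/9,  39, 111,178 , 213,612 , 616,657.11]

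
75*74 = 5550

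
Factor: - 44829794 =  - 2^1*83^1 * 270059^1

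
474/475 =474/475 = 1.00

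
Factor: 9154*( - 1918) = - 2^2*7^1*23^1* 137^1 * 199^1 = - 17557372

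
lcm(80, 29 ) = 2320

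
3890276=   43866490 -39976214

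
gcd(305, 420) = 5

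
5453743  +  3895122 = 9348865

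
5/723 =5/723  =  0.01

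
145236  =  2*72618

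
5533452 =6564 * 843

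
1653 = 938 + 715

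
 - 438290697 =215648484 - 653939181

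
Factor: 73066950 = 2^1*3^2*5^2*11^1*29^1*509^1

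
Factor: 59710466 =2^1*383^1*77951^1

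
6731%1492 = 763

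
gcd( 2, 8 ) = 2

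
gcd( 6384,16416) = 912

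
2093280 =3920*534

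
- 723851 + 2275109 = 1551258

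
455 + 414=869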